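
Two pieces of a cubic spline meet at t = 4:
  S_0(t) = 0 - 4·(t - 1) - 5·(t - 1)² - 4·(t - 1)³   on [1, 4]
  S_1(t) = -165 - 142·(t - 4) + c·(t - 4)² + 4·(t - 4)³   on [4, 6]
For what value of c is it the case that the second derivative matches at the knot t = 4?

-41

S_0''(t) = -10 - 24·(t - 1), so S_0''(4) = -82. On the right, S_1''(4) = 2c, so c = -41.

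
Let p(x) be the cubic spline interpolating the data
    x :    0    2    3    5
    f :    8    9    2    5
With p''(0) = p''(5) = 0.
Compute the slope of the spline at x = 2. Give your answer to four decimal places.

With σ_i denoting the second derivative at x_i, h_i = 2, 1, 2, and Δ_i = (y_(i+1) − y_i)/h_i = 1/2, -7, 3/2:
  2·σ_0 + 6·σ_1 + 1·σ_2 = 6(Δ_1 - Δ_0) = -45
  1·σ_1 + 6·σ_2 + 2·σ_3 = 6(Δ_2 - Δ_1) = 51
Natural end conditions: σ_0 = σ_3 = 0.
Solving the tridiagonal system: σ_0 = 0, σ_1 = -321/35, σ_2 = 351/35, σ_3 = 0.
On [2, 3], p'(x) = b_1 + 2c_1·(x - 2) + 3d_1·(x - 2)² with b_1 = Δ_1 - h_1(2σ_1 + σ_2)/6 = -393/70, c_1 = σ_1/2 = -321/70, d_1 = (σ_2 - σ_1)/(6h_1) = 16/5. So p'(2) = -393/70.

-5.6143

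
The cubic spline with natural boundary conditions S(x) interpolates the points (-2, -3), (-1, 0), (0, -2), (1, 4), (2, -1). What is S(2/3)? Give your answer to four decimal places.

2.3201

With M_i denoting the second derivative at x_i, h_i = 1, 1, 1, 1, and Δ_i = (y_(i+1) − y_i)/h_i = 3, -2, 6, -5:
  1·M_0 + 4·M_1 + 1·M_2 = 6(Δ_1 - Δ_0) = -30
  1·M_1 + 4·M_2 + 1·M_3 = 6(Δ_2 - Δ_1) = 48
  1·M_2 + 4·M_3 + 1·M_4 = 6(Δ_3 - Δ_2) = -66
Natural end conditions: M_0 = M_4 = 0.
Solving the tridiagonal system: M_0 = 0, M_1 = -177/14, M_2 = 144/7, M_3 = -303/14, M_4 = 0.
On [0, 1], S(x) = -2 + 11/4·x + 72/7·x² - 197/28·x³.
With x = 2/3: S(2/3) = 877/378.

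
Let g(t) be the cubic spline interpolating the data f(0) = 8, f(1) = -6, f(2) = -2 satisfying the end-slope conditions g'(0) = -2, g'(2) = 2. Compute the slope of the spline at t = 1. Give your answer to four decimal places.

-7.5000

Write M_i for g''(x_i). With h_i = 1, 1 and divided differences Δ_i = -14, 4, the continuity of g' gives the tridiagonal system
  1·M_0 + 4·M_1 + 1·M_2 = 6(Δ_1 - Δ_0) = 108
Clamped end conditions give two more equations: 2h_0·M_0 + h_0·M_1 = 6(Δ_0 - g'(0)) = -72 and h_1·M_1 + 2h_1·M_2 = 6(g'(2) - Δ_1) = -12.
Solving the tridiagonal system: M_0 = -61, M_1 = 50, M_2 = -31.
On [1, 2], g'(t) = b_1 + 2c_1·(t - 1) + 3d_1·(t - 1)² with b_1 = Δ_1 - h_1(2M_1 + M_2)/6 = -15/2, c_1 = M_1/2 = 25, d_1 = (M_2 - M_1)/(6h_1) = -27/2. So g'(1) = -15/2.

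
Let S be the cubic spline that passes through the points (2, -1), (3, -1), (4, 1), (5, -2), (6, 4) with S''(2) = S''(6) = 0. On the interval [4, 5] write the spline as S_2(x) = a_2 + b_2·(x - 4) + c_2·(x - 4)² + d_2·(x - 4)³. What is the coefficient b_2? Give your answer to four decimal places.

-1.3750

With σ_i denoting the second derivative at x_i, h_i = 1, 1, 1, 1, and Δ_i = (y_(i+1) − y_i)/h_i = 0, 2, -3, 6:
  1·σ_0 + 4·σ_1 + 1·σ_2 = 6(Δ_1 - Δ_0) = 12
  1·σ_1 + 4·σ_2 + 1·σ_3 = 6(Δ_2 - Δ_1) = -30
  1·σ_2 + 4·σ_3 + 1·σ_4 = 6(Δ_3 - Δ_2) = 54
Natural end conditions: σ_0 = σ_4 = 0.
Hence σ_0 = 0, σ_1 = 177/28, σ_2 = -93/7, σ_3 = 471/28, σ_4 = 0.
On [4, 5], with S_2(x) = a_2 + b_2·(x - 4) + c_2·(x - 4)² + d_2·(x - 4)³: c_2 = σ_2/2 = -93/14, d_2 = (σ_3 - σ_2)/(6h_2) = 281/56, b_2 = Δ_2 - h_2(2σ_2 + σ_3)/6 = -11/8.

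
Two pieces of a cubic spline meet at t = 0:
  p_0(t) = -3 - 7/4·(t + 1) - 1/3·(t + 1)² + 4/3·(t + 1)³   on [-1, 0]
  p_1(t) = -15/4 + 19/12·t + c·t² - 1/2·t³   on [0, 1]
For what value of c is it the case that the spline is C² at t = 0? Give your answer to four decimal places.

3.6667

p_0''(t) = -2/3 + 8·(t + 1), so p_0''(0) = 22/3. On the right, p_1''(0) = 2c, so c = 11/3.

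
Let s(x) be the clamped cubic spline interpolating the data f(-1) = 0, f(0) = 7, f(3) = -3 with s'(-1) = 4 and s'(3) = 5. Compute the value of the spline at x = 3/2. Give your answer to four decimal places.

1.8125

Write σ_i for s''(x_i). With h_i = 1, 3 and divided differences Δ_i = 7, -10/3, the continuity of s' gives the tridiagonal system
  1·σ_0 + 8·σ_1 + 3·σ_2 = 6(Δ_1 - Δ_0) = -62
Clamped end conditions give two more equations: 2h_0·σ_0 + h_0·σ_1 = 6(Δ_0 - s'(-1)) = 18 and h_1·σ_1 + 2h_1·σ_2 = 6(s'(3) - Δ_1) = 50.
Solving the tridiagonal system: σ_0 = 17, σ_1 = -16, σ_2 = 49/3.
On [0, 3], s(x) = 7 + 9/2·x - 8·x² + 97/54·x³.
With x = 3/2: s(3/2) = 29/16.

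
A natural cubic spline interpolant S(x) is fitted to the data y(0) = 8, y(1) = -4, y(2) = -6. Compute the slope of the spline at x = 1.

-7

Write m_i for S''(x_i). With h_i = 1, 1 and divided differences Δ_i = -12, -2, the continuity of S' gives the tridiagonal system
  1·m_0 + 4·m_1 + 1·m_2 = 6(Δ_1 - Δ_0) = 60
Natural end conditions: m_0 = m_2 = 0.
Forward elimination and back-substitution give m_0 = 0, m_1 = 15, m_2 = 0.
On [1, 2], S'(x) = b_1 + 2c_1·(x - 1) + 3d_1·(x - 1)² with b_1 = Δ_1 - h_1(2m_1 + m_2)/6 = -7, c_1 = m_1/2 = 15/2, d_1 = (m_2 - m_1)/(6h_1) = -5/2. So S'(1) = -7.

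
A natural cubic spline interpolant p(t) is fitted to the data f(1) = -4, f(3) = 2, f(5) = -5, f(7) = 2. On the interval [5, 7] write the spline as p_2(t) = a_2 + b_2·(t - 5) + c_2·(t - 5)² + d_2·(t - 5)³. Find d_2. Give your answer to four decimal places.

With M_i denoting the second derivative at x_i, h_i = 2, 2, 2, and Δ_i = (y_(i+1) − y_i)/h_i = 3, -7/2, 7/2:
  2·M_0 + 8·M_1 + 2·M_2 = 6(Δ_1 - Δ_0) = -39
  2·M_1 + 8·M_2 + 2·M_3 = 6(Δ_2 - Δ_1) = 42
Natural end conditions: M_0 = M_3 = 0.
Solving the tridiagonal system: M_0 = 0, M_1 = -33/5, M_2 = 69/10, M_3 = 0.
On [5, 7], with p_2(t) = a_2 + b_2·(t - 5) + c_2·(t - 5)² + d_2·(t - 5)³: c_2 = M_2/2 = 69/20, d_2 = (M_3 - M_2)/(6h_2) = -23/40, b_2 = Δ_2 - h_2(2M_2 + M_3)/6 = -11/10.

-0.5750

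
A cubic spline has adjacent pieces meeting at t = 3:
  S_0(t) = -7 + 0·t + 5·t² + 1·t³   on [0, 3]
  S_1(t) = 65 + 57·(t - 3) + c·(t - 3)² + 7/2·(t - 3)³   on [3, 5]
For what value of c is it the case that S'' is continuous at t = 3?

S_0''(t) = 10 + 6·t, so S_0''(3) = 28. On the right, S_1''(3) = 2c, so c = 14.

14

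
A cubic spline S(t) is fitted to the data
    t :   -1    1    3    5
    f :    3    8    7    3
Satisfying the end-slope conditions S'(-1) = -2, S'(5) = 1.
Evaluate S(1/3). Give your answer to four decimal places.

Put m_i = S'' at the i-th knot. Here h = (2, 2, 2) and Δ = (5/2, -1/2, -2), so the interior equations h_(i-1)·m_(i-1) + 2(h_(i-1)+h_i)·m_i + h_i·m_(i+1) = 6(Δ_i − Δ_(i-1)) read
  2·m_0 + 8·m_1 + 2·m_2 = 6(Δ_1 - Δ_0) = -18
  2·m_1 + 8·m_2 + 2·m_3 = 6(Δ_2 - Δ_1) = -9
Clamped end conditions give two more equations: 2h_0·m_0 + h_0·m_1 = 6(Δ_0 - S'(-1)) = 27 and h_2·m_2 + 2h_2·m_3 = 6(S'(5) - Δ_2) = 18.
Forward elimination and back-substitution give m_0 = 44/5, m_1 = -41/10, m_2 = -7/5, m_3 = 26/5.
On [-1, 1], S(t) = 3 - 2·(t + 1) + 22/5·(t + 1)² - 43/40·(t + 1)³.
With (t + 1) = 4/3: S(1/3) = 757/135.

5.6074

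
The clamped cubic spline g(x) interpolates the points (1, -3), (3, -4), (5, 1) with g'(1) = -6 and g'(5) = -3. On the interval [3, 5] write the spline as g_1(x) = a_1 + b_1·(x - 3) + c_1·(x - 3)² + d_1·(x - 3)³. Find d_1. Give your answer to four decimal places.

Put M_i = g'' at the i-th knot. Here h = (2, 2) and Δ = (-1/2, 5/2), so the interior equations h_(i-1)·M_(i-1) + 2(h_(i-1)+h_i)·M_i + h_i·M_(i+1) = 6(Δ_i − Δ_(i-1)) read
  2·M_0 + 8·M_1 + 2·M_2 = 6(Δ_1 - Δ_0) = 18
Clamped end conditions give two more equations: 2h_0·M_0 + h_0·M_1 = 6(Δ_0 - g'(1)) = 33 and h_1·M_1 + 2h_1·M_2 = 6(g'(5) - Δ_1) = -33.
Forward elimination and back-substitution give M_0 = 27/4, M_1 = 3, M_2 = -39/4.
On [3, 5], with g_1(x) = a_1 + b_1·(x - 3) + c_1·(x - 3)² + d_1·(x - 3)³: c_1 = M_1/2 = 3/2, d_1 = (M_2 - M_1)/(6h_1) = -17/16, b_1 = Δ_1 - h_1(2M_1 + M_2)/6 = 15/4.

-1.0625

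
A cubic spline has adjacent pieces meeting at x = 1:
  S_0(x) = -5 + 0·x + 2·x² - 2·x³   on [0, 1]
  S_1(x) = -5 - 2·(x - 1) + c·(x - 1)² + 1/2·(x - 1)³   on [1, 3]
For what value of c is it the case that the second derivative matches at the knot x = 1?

S_0''(x) = 4 - 12·x, so S_0''(1) = -8. On the right, S_1''(1) = 2c, so c = -4.

-4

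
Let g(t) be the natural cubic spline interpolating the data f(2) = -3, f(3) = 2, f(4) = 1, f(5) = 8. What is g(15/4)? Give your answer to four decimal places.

0.9188

Put m_i = g'' at the i-th knot. Here h = (1, 1, 1) and Δ = (5, -1, 7), so the interior equations h_(i-1)·m_(i-1) + 2(h_(i-1)+h_i)·m_i + h_i·m_(i+1) = 6(Δ_i − Δ_(i-1)) read
  1·m_0 + 4·m_1 + 1·m_2 = 6(Δ_1 - Δ_0) = -36
  1·m_1 + 4·m_2 + 1·m_3 = 6(Δ_2 - Δ_1) = 48
Natural end conditions: m_0 = m_3 = 0.
Solving the tridiagonal system: m_0 = 0, m_1 = -64/5, m_2 = 76/5, m_3 = 0.
On [3, 4], g(t) = 2 + 11/15·(t - 3) - 32/5·(t - 3)² + 14/3·(t - 3)³.
With (t - 3) = 3/4: g(15/4) = 147/160.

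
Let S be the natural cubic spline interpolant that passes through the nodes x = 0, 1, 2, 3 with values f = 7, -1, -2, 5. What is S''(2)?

Put m_i = S'' at the i-th knot. Here h = (1, 1, 1) and Δ = (-8, -1, 7), so the interior equations h_(i-1)·m_(i-1) + 2(h_(i-1)+h_i)·m_i + h_i·m_(i+1) = 6(Δ_i − Δ_(i-1)) read
  1·m_0 + 4·m_1 + 1·m_2 = 6(Δ_1 - Δ_0) = 42
  1·m_1 + 4·m_2 + 1·m_3 = 6(Δ_2 - Δ_1) = 48
Natural end conditions: m_0 = m_3 = 0.
Solving the tridiagonal system: m_0 = 0, m_1 = 8, m_2 = 10, m_3 = 0.

10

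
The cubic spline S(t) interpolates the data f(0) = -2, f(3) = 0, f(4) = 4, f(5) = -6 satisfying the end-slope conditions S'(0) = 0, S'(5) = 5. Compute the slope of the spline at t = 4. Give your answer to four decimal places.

With m_i denoting the second derivative at x_i, h_i = 3, 1, 1, and Δ_i = (y_(i+1) − y_i)/h_i = 2/3, 4, -10:
  3·m_0 + 8·m_1 + 1·m_2 = 6(Δ_1 - Δ_0) = 20
  1·m_1 + 4·m_2 + 1·m_3 = 6(Δ_2 - Δ_1) = -84
Clamped end conditions give two more equations: 2h_0·m_0 + h_0·m_1 = 6(Δ_0 - S'(0)) = 4 and h_2·m_2 + 2h_2·m_3 = 6(S'(5) - Δ_2) = 90.
Forward elimination and back-substitution give m_0 = -326/87, m_1 = 256/29, m_2 = -1142/29, m_3 = 1876/29.
On [4, 5], S'(t) = b_2 + 2c_2·(t - 4) + 3d_2·(t - 4)² with b_2 = Δ_2 - h_2(2m_2 + m_3)/6 = -222/29, c_2 = m_2/2 = -571/29, d_2 = (m_3 - m_2)/(6h_2) = 503/29. So S'(4) = -222/29.

-7.6552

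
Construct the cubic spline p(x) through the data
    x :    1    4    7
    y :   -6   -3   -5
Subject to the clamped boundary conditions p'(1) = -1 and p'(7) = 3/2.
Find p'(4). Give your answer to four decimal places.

With M_i denoting the second derivative at x_i, h_i = 3, 3, and Δ_i = (y_(i+1) − y_i)/h_i = 1, -2/3:
  3·M_0 + 12·M_1 + 3·M_2 = 6(Δ_1 - Δ_0) = -10
Clamped end conditions give two more equations: 2h_0·M_0 + h_0·M_1 = 6(Δ_0 - p'(1)) = 12 and h_1·M_1 + 2h_1·M_2 = 6(p'(7) - Δ_1) = 13.
Solving the tridiagonal system: M_0 = 13/4, M_1 = -5/2, M_2 = 41/12.
On [4, 7], p'(x) = b_1 + 2c_1·(x - 4) + 3d_1·(x - 4)² with b_1 = Δ_1 - h_1(2M_1 + M_2)/6 = 1/8, c_1 = M_1/2 = -5/4, d_1 = (M_2 - M_1)/(6h_1) = 71/216. So p'(4) = 1/8.

0.1250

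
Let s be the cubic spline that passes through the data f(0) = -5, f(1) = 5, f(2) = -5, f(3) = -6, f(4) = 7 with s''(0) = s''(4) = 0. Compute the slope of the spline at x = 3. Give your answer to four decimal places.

7.5000

Put M_i = s'' at the i-th knot. Here h = (1, 1, 1, 1) and Δ = (10, -10, -1, 13), so the interior equations h_(i-1)·M_(i-1) + 2(h_(i-1)+h_i)·M_i + h_i·M_(i+1) = 6(Δ_i − Δ_(i-1)) read
  1·M_0 + 4·M_1 + 1·M_2 = 6(Δ_1 - Δ_0) = -120
  1·M_1 + 4·M_2 + 1·M_3 = 6(Δ_2 - Δ_1) = 54
  1·M_2 + 4·M_3 + 1·M_4 = 6(Δ_3 - Δ_2) = 84
Natural end conditions: M_0 = M_4 = 0.
Solving: M_0 = 0, M_1 = -69/2, M_2 = 18, M_3 = 33/2, M_4 = 0.
On [3, 4], s'(x) = b_3 + 2c_3·(x - 3) + 3d_3·(x - 3)² with b_3 = Δ_3 - h_3(2M_3 + M_4)/6 = 15/2, c_3 = M_3/2 = 33/4, d_3 = (M_4 - M_3)/(6h_3) = -11/4. So s'(3) = 15/2.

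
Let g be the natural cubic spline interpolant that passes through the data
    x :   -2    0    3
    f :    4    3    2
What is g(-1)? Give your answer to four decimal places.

With σ_i denoting the second derivative at x_i, h_i = 2, 3, and Δ_i = (y_(i+1) − y_i)/h_i = -1/2, -1/3:
  2·σ_0 + 10·σ_1 + 3·σ_2 = 6(Δ_1 - Δ_0) = 1
Natural end conditions: σ_0 = σ_2 = 0.
Hence σ_0 = 0, σ_1 = 1/10, σ_2 = 0.
On [-2, 0], g(x) = 4 - 8/15·(x + 2) + 0·(x + 2)² + 1/120·(x + 2)³.
With (x + 2) = 1: g(-1) = 139/40.

3.4750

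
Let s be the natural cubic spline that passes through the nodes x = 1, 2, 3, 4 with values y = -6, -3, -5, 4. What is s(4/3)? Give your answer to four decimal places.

-4.3877

With m_i denoting the second derivative at x_i, h_i = 1, 1, 1, and Δ_i = (y_(i+1) − y_i)/h_i = 3, -2, 9:
  1·m_0 + 4·m_1 + 1·m_2 = 6(Δ_1 - Δ_0) = -30
  1·m_1 + 4·m_2 + 1·m_3 = 6(Δ_2 - Δ_1) = 66
Natural end conditions: m_0 = m_3 = 0.
Solving: m_0 = 0, m_1 = -62/5, m_2 = 98/5, m_3 = 0.
On [1, 2], s(x) = -6 + 76/15·(x - 1) + 0·(x - 1)² - 31/15·(x - 1)³.
With (x - 1) = 1/3: s(4/3) = -1777/405.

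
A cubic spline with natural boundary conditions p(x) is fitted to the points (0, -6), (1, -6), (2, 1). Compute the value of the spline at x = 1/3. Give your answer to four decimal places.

-6.5185

Let σ_i = p''(x_i). Step sizes h_i = 1, 1; slopes of the chords Δ_i = (y_(i+1) - y_i)/h_i = 0, 7.
  1·σ_0 + 4·σ_1 + 1·σ_2 = 6(Δ_1 - Δ_0) = 42
Natural end conditions: σ_0 = σ_2 = 0.
Solving the tridiagonal system: σ_0 = 0, σ_1 = 21/2, σ_2 = 0.
On [0, 1], p(x) = -6 - 7/4·x + 0·x² + 7/4·x³.
With x = 1/3: p(1/3) = -176/27.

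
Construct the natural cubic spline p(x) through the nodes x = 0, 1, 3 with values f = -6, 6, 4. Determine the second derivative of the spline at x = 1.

With σ_i denoting the second derivative at x_i, h_i = 1, 2, and Δ_i = (y_(i+1) − y_i)/h_i = 12, -1:
  1·σ_0 + 6·σ_1 + 2·σ_2 = 6(Δ_1 - Δ_0) = -78
Natural end conditions: σ_0 = σ_2 = 0.
Forward elimination and back-substitution give σ_0 = 0, σ_1 = -13, σ_2 = 0.

-13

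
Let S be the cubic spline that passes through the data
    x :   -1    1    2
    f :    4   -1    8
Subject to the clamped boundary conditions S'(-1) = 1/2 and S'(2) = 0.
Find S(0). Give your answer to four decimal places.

Write m_i for S''(x_i). With h_i = 2, 1 and divided differences Δ_i = -5/2, 9, the continuity of S' gives the tridiagonal system
  2·m_0 + 6·m_1 + 1·m_2 = 6(Δ_1 - Δ_0) = 69
Clamped end conditions give two more equations: 2h_0·m_0 + h_0·m_1 = 6(Δ_0 - S'(-1)) = -18 and h_1·m_1 + 2h_1·m_2 = 6(S'(2) - Δ_1) = -54.
Forward elimination and back-substitution give m_0 = -97/6, m_1 = 70/3, m_2 = -116/3.
On [-1, 1], S(x) = 4 + 1/2·(x + 1) - 97/12·(x + 1)² + 79/24·(x + 1)³.
With (x + 1) = 1: S(0) = -7/24.

-0.2917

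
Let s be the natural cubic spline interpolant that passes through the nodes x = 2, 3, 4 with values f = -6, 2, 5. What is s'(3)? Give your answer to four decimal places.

Put m_i = s'' at the i-th knot. Here h = (1, 1) and Δ = (8, 3), so the interior equations h_(i-1)·m_(i-1) + 2(h_(i-1)+h_i)·m_i + h_i·m_(i+1) = 6(Δ_i − Δ_(i-1)) read
  1·m_0 + 4·m_1 + 1·m_2 = 6(Δ_1 - Δ_0) = -30
Natural end conditions: m_0 = m_2 = 0.
Hence m_0 = 0, m_1 = -15/2, m_2 = 0.
On [3, 4], s'(x) = b_1 + 2c_1·(x - 3) + 3d_1·(x - 3)² with b_1 = Δ_1 - h_1(2m_1 + m_2)/6 = 11/2, c_1 = m_1/2 = -15/4, d_1 = (m_2 - m_1)/(6h_1) = 5/4. So s'(3) = 11/2.

5.5000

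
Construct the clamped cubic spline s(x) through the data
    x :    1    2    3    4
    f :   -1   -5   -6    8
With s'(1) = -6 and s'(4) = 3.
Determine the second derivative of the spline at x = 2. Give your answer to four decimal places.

-7.2000

Write σ_i for s''(x_i). With h_i = 1, 1, 1 and divided differences Δ_i = -4, -1, 14, the continuity of s' gives the tridiagonal system
  1·σ_0 + 4·σ_1 + 1·σ_2 = 6(Δ_1 - Δ_0) = 18
  1·σ_1 + 4·σ_2 + 1·σ_3 = 6(Δ_2 - Δ_1) = 90
Clamped end conditions give two more equations: 2h_0·σ_0 + h_0·σ_1 = 6(Δ_0 - s'(1)) = 12 and h_2·σ_2 + 2h_2·σ_3 = 6(s'(4) - Δ_2) = -66.
Solving: σ_0 = 48/5, σ_1 = -36/5, σ_2 = 186/5, σ_3 = -258/5.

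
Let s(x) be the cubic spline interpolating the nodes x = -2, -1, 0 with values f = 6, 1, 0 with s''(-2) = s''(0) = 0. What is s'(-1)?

-3

With M_i denoting the second derivative at x_i, h_i = 1, 1, and Δ_i = (y_(i+1) − y_i)/h_i = -5, -1:
  1·M_0 + 4·M_1 + 1·M_2 = 6(Δ_1 - Δ_0) = 24
Natural end conditions: M_0 = M_2 = 0.
Solving the tridiagonal system: M_0 = 0, M_1 = 6, M_2 = 0.
On [-1, 0], s'(x) = b_1 + 2c_1·(x + 1) + 3d_1·(x + 1)² with b_1 = Δ_1 - h_1(2M_1 + M_2)/6 = -3, c_1 = M_1/2 = 3, d_1 = (M_2 - M_1)/(6h_1) = -1. So s'(-1) = -3.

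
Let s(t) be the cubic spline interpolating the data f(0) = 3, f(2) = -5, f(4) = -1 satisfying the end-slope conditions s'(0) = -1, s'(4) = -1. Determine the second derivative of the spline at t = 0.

Let M_i = s''(x_i). Step sizes h_i = 2, 2; slopes of the chords Δ_i = (y_(i+1) - y_i)/h_i = -4, 2.
  2·M_0 + 8·M_1 + 2·M_2 = 6(Δ_1 - Δ_0) = 36
Clamped end conditions give two more equations: 2h_0·M_0 + h_0·M_1 = 6(Δ_0 - s'(0)) = -18 and h_1·M_1 + 2h_1·M_2 = 6(s'(4) - Δ_1) = -18.
Hence M_0 = -9, M_1 = 9, M_2 = -9.

-9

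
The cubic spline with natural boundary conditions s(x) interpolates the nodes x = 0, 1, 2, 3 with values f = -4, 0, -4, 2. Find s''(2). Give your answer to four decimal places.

Put M_i = s'' at the i-th knot. Here h = (1, 1, 1) and Δ = (4, -4, 6), so the interior equations h_(i-1)·M_(i-1) + 2(h_(i-1)+h_i)·M_i + h_i·M_(i+1) = 6(Δ_i − Δ_(i-1)) read
  1·M_0 + 4·M_1 + 1·M_2 = 6(Δ_1 - Δ_0) = -48
  1·M_1 + 4·M_2 + 1·M_3 = 6(Δ_2 - Δ_1) = 60
Natural end conditions: M_0 = M_3 = 0.
Forward elimination and back-substitution give M_0 = 0, M_1 = -84/5, M_2 = 96/5, M_3 = 0.

19.2000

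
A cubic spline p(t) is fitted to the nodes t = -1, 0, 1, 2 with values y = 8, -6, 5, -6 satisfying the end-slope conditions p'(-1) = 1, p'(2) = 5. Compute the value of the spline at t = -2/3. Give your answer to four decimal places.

Put m_i = p'' at the i-th knot. Here h = (1, 1, 1) and Δ = (-14, 11, -11), so the interior equations h_(i-1)·m_(i-1) + 2(h_(i-1)+h_i)·m_i + h_i·m_(i+1) = 6(Δ_i − Δ_(i-1)) read
  1·m_0 + 4·m_1 + 1·m_2 = 6(Δ_1 - Δ_0) = 150
  1·m_1 + 4·m_2 + 1·m_3 = 6(Δ_2 - Δ_1) = -132
Clamped end conditions give two more equations: 2h_0·m_0 + h_0·m_1 = 6(Δ_0 - p'(-1)) = -90 and h_2·m_2 + 2h_2·m_3 = 6(p'(2) - Δ_2) = 96.
Solving: m_0 = -250/3, m_1 = 230/3, m_2 = -220/3, m_3 = 254/3.
On [-1, 0], p(t) = 8 + 1·(t + 1) - 125/3·(t + 1)² + 80/3·(t + 1)³.
With (t + 1) = 1/3: p(-2/3) = 380/81.

4.6914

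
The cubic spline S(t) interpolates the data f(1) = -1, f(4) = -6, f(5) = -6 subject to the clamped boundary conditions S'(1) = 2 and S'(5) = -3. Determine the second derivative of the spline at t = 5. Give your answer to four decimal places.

-11.5000

Write M_i for S''(x_i). With h_i = 3, 1 and divided differences Δ_i = -5/3, 0, the continuity of S' gives the tridiagonal system
  3·M_0 + 8·M_1 + 1·M_2 = 6(Δ_1 - Δ_0) = 10
Clamped end conditions give two more equations: 2h_0·M_0 + h_0·M_1 = 6(Δ_0 - S'(1)) = -22 and h_1·M_1 + 2h_1·M_2 = 6(S'(5) - Δ_1) = -18.
Solving: M_0 = -37/6, M_1 = 5, M_2 = -23/2.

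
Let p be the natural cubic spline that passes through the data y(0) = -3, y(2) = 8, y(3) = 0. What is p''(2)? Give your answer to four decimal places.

-13.5000

With m_i denoting the second derivative at x_i, h_i = 2, 1, and Δ_i = (y_(i+1) − y_i)/h_i = 11/2, -8:
  2·m_0 + 6·m_1 + 1·m_2 = 6(Δ_1 - Δ_0) = -81
Natural end conditions: m_0 = m_2 = 0.
Hence m_0 = 0, m_1 = -27/2, m_2 = 0.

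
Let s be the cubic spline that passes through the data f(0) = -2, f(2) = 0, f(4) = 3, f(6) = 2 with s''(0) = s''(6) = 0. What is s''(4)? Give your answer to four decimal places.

-1.7000

Let σ_i = s''(x_i). Step sizes h_i = 2, 2, 2; slopes of the chords Δ_i = (y_(i+1) - y_i)/h_i = 1, 3/2, -1/2.
  2·σ_0 + 8·σ_1 + 2·σ_2 = 6(Δ_1 - Δ_0) = 3
  2·σ_1 + 8·σ_2 + 2·σ_3 = 6(Δ_2 - Δ_1) = -12
Natural end conditions: σ_0 = σ_3 = 0.
Solving: σ_0 = 0, σ_1 = 4/5, σ_2 = -17/10, σ_3 = 0.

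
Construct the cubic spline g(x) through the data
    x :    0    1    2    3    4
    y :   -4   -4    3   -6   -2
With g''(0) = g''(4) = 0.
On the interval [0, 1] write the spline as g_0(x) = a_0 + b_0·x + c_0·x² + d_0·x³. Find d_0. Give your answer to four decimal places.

Write σ_i for g''(x_i). With h_i = 1, 1, 1, 1 and divided differences Δ_i = 0, 7, -9, 4, the continuity of g' gives the tridiagonal system
  1·σ_0 + 4·σ_1 + 1·σ_2 = 6(Δ_1 - Δ_0) = 42
  1·σ_1 + 4·σ_2 + 1·σ_3 = 6(Δ_2 - Δ_1) = -96
  1·σ_2 + 4·σ_3 + 1·σ_4 = 6(Δ_3 - Δ_2) = 78
Natural end conditions: σ_0 = σ_4 = 0.
Forward elimination and back-substitution give σ_0 = 0, σ_1 = 39/2, σ_2 = -36, σ_3 = 57/2, σ_4 = 0.
On [0, 1], with g_0(x) = a_0 + b_0·x + c_0·x² + d_0·x³: c_0 = σ_0/2 = 0, d_0 = (σ_1 - σ_0)/(6h_0) = 13/4, b_0 = Δ_0 - h_0(2σ_0 + σ_1)/6 = -13/4.

3.2500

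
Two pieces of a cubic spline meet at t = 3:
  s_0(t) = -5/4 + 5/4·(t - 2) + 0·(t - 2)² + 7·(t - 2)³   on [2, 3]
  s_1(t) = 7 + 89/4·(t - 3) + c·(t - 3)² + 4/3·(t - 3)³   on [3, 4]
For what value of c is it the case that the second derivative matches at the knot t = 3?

21

s_0''(t) = 0 + 42·(t - 2), so s_0''(3) = 42. On the right, s_1''(3) = 2c, so c = 21.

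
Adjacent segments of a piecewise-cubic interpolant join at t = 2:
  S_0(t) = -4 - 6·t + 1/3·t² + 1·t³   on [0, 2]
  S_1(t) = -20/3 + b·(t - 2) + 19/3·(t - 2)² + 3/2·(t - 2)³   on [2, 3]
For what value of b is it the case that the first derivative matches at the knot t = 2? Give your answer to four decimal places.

S_0'(t) = -6 + 2/3·t + 3·t², so S_0'(2) = 22/3. On the right, S_1'(2) = b, so b = 22/3.

7.3333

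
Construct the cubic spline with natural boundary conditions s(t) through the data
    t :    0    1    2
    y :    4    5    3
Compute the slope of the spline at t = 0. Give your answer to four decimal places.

1.7500

Let m_i = s''(x_i). Step sizes h_i = 1, 1; slopes of the chords Δ_i = (y_(i+1) - y_i)/h_i = 1, -2.
  1·m_0 + 4·m_1 + 1·m_2 = 6(Δ_1 - Δ_0) = -18
Natural end conditions: m_0 = m_2 = 0.
Hence m_0 = 0, m_1 = -9/2, m_2 = 0.
On [0, 1], s'(t) = b_0 + 2c_0·t + 3d_0·t² with b_0 = Δ_0 - h_0(2m_0 + m_1)/6 = 7/4, c_0 = m_0/2 = 0, d_0 = (m_1 - m_0)/(6h_0) = -3/4. So s'(0) = 7/4.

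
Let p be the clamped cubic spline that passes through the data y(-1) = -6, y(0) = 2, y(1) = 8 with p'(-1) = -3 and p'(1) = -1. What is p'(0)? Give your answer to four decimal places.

11.5000

With M_i denoting the second derivative at x_i, h_i = 1, 1, and Δ_i = (y_(i+1) − y_i)/h_i = 8, 6:
  1·M_0 + 4·M_1 + 1·M_2 = 6(Δ_1 - Δ_0) = -12
Clamped end conditions give two more equations: 2h_0·M_0 + h_0·M_1 = 6(Δ_0 - p'(-1)) = 66 and h_1·M_1 + 2h_1·M_2 = 6(p'(1) - Δ_1) = -42.
Hence M_0 = 37, M_1 = -8, M_2 = -17.
On [0, 1], p'(x) = b_1 + 2c_1·x + 3d_1·x² with b_1 = Δ_1 - h_1(2M_1 + M_2)/6 = 23/2, c_1 = M_1/2 = -4, d_1 = (M_2 - M_1)/(6h_1) = -3/2. So p'(0) = 23/2.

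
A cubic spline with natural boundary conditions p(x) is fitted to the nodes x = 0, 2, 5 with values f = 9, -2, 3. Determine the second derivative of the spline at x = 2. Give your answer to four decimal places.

4.3000

Write M_i for p''(x_i). With h_i = 2, 3 and divided differences Δ_i = -11/2, 5/3, the continuity of p' gives the tridiagonal system
  2·M_0 + 10·M_1 + 3·M_2 = 6(Δ_1 - Δ_0) = 43
Natural end conditions: M_0 = M_2 = 0.
Forward elimination and back-substitution give M_0 = 0, M_1 = 43/10, M_2 = 0.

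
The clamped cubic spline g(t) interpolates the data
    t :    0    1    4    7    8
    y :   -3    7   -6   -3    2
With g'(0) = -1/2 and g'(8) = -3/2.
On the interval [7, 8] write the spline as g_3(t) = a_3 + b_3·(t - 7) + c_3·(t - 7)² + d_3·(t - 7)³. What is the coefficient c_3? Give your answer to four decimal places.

1.6167

Put m_i = g'' at the i-th knot. Here h = (1, 3, 3, 1) and Δ = (10, -13/3, 1, 5), so the interior equations h_(i-1)·m_(i-1) + 2(h_(i-1)+h_i)·m_i + h_i·m_(i+1) = 6(Δ_i − Δ_(i-1)) read
  1·m_0 + 8·m_1 + 3·m_2 = 6(Δ_1 - Δ_0) = -86
  3·m_1 + 12·m_2 + 3·m_3 = 6(Δ_2 - Δ_1) = 32
  3·m_2 + 8·m_3 + 1·m_4 = 6(Δ_3 - Δ_2) = 24
Clamped end conditions give two more equations: 2h_0·m_0 + h_0·m_1 = 6(Δ_0 - g'(0)) = 63 and h_3·m_3 + 2h_3·m_4 = 6(g'(8) - Δ_3) = -39.
Solving the tridiagonal system: m_0 = 2437/60, m_1 = -547/30, m_2 = 77/12, m_3 = 97/30, m_4 = -1267/60.
On [7, 8], with g_3(t) = a_3 + b_3·(t - 7) + c_3·(t - 7)² + d_3·(t - 7)³: c_3 = m_3/2 = 97/60, d_3 = (m_4 - m_3)/(6h_3) = -487/120, b_3 = Δ_3 - h_3(2m_3 + m_4)/6 = 893/120.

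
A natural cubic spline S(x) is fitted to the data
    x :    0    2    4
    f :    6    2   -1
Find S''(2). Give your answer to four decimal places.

With m_i denoting the second derivative at x_i, h_i = 2, 2, and Δ_i = (y_(i+1) − y_i)/h_i = -2, -3/2:
  2·m_0 + 8·m_1 + 2·m_2 = 6(Δ_1 - Δ_0) = 3
Natural end conditions: m_0 = m_2 = 0.
Solving: m_0 = 0, m_1 = 3/8, m_2 = 0.

0.3750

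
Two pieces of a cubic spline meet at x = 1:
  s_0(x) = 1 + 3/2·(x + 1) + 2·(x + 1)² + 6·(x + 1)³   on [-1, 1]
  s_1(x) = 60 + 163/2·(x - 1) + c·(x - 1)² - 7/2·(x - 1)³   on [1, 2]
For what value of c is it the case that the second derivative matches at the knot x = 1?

38

s_0''(x) = 4 + 36·(x + 1), so s_0''(1) = 76. On the right, s_1''(1) = 2c, so c = 38.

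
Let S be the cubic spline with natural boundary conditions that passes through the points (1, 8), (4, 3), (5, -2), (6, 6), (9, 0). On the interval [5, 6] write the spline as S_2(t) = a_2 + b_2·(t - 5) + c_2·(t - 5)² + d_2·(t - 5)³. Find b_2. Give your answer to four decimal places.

1.9167

Let M_i = S''(x_i). Step sizes h_i = 3, 1, 1, 3; slopes of the chords Δ_i = (y_(i+1) - y_i)/h_i = -5/3, -5, 8, -2.
  3·M_0 + 8·M_1 + 1·M_2 = 6(Δ_1 - Δ_0) = -20
  1·M_1 + 4·M_2 + 1·M_3 = 6(Δ_2 - Δ_1) = 78
  1·M_2 + 8·M_3 + 3·M_4 = 6(Δ_3 - Δ_2) = -60
Natural end conditions: M_0 = M_4 = 0.
Solving: M_0 = 0, M_1 = -163/30, M_2 = 352/15, M_3 = -313/30, M_4 = 0.
On [5, 6], with S_2(t) = a_2 + b_2·(t - 5) + c_2·(t - 5)² + d_2·(t - 5)³: c_2 = M_2/2 = 176/15, d_2 = (M_3 - M_2)/(6h_2) = -113/20, b_2 = Δ_2 - h_2(2M_2 + M_3)/6 = 23/12.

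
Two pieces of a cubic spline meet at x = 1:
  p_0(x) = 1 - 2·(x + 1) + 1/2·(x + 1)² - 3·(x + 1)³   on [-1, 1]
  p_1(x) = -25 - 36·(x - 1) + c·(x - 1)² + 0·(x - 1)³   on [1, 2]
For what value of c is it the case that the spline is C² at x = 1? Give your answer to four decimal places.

p_0''(x) = 1 - 18·(x + 1), so p_0''(1) = -35. On the right, p_1''(1) = 2c, so c = -35/2.

-17.5000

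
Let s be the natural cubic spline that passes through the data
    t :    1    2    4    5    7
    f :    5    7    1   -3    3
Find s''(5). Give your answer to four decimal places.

7.0968

Put m_i = s'' at the i-th knot. Here h = (1, 2, 1, 2) and Δ = (2, -3, -4, 3), so the interior equations h_(i-1)·m_(i-1) + 2(h_(i-1)+h_i)·m_i + h_i·m_(i+1) = 6(Δ_i − Δ_(i-1)) read
  1·m_0 + 6·m_1 + 2·m_2 = 6(Δ_1 - Δ_0) = -30
  2·m_1 + 6·m_2 + 1·m_3 = 6(Δ_2 - Δ_1) = -6
  1·m_2 + 6·m_3 + 2·m_4 = 6(Δ_3 - Δ_2) = 42
Natural end conditions: m_0 = m_4 = 0.
Solving: m_0 = 0, m_1 = -149/31, m_2 = -18/31, m_3 = 220/31, m_4 = 0.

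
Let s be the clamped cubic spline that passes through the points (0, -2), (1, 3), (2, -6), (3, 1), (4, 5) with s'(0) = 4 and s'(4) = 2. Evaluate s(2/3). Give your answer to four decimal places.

2.4894

Write m_i for s''(x_i). With h_i = 1, 1, 1, 1 and divided differences Δ_i = 5, -9, 7, 4, the continuity of s' gives the tridiagonal system
  1·m_0 + 4·m_1 + 1·m_2 = 6(Δ_1 - Δ_0) = -84
  1·m_1 + 4·m_2 + 1·m_3 = 6(Δ_2 - Δ_1) = 96
  1·m_2 + 4·m_3 + 1·m_4 = 6(Δ_3 - Δ_2) = -18
Clamped end conditions give two more equations: 2h_0·m_0 + h_0·m_1 = 6(Δ_0 - s'(0)) = 6 and h_3·m_3 + 2h_3·m_4 = 6(s'(4) - Δ_3) = -12.
Hence m_0 = 577/28, m_1 = -493/14, m_2 = 145/4, m_3 = -193/14, m_4 = 25/28.
On [0, 1], s(x) = -2 + 4·x + 577/56·x² - 521/56·x³.
With x = 2/3: s(2/3) = 941/378.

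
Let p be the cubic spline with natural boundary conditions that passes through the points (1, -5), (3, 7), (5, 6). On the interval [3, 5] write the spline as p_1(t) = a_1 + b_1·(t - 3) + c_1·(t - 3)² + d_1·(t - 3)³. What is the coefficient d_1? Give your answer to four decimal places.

0.4063

Put m_i = p'' at the i-th knot. Here h = (2, 2) and Δ = (6, -1/2), so the interior equations h_(i-1)·m_(i-1) + 2(h_(i-1)+h_i)·m_i + h_i·m_(i+1) = 6(Δ_i − Δ_(i-1)) read
  2·m_0 + 8·m_1 + 2·m_2 = 6(Δ_1 - Δ_0) = -39
Natural end conditions: m_0 = m_2 = 0.
Hence m_0 = 0, m_1 = -39/8, m_2 = 0.
On [3, 5], with p_1(t) = a_1 + b_1·(t - 3) + c_1·(t - 3)² + d_1·(t - 3)³: c_1 = m_1/2 = -39/16, d_1 = (m_2 - m_1)/(6h_1) = 13/32, b_1 = Δ_1 - h_1(2m_1 + m_2)/6 = 11/4.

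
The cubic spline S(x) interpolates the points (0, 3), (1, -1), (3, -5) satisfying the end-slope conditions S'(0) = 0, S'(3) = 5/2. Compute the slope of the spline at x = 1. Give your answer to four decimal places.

-5.4167

Put M_i = S'' at the i-th knot. Here h = (1, 2) and Δ = (-4, -2), so the interior equations h_(i-1)·M_(i-1) + 2(h_(i-1)+h_i)·M_i + h_i·M_(i+1) = 6(Δ_i − Δ_(i-1)) read
  1·M_0 + 6·M_1 + 2·M_2 = 6(Δ_1 - Δ_0) = 12
Clamped end conditions give two more equations: 2h_0·M_0 + h_0·M_1 = 6(Δ_0 - S'(0)) = -24 and h_1·M_1 + 2h_1·M_2 = 6(S'(3) - Δ_1) = 27.
Solving: M_0 = -79/6, M_1 = 7/3, M_2 = 67/12.
On [1, 3], S'(x) = b_1 + 2c_1·(x - 1) + 3d_1·(x - 1)² with b_1 = Δ_1 - h_1(2M_1 + M_2)/6 = -65/12, c_1 = M_1/2 = 7/6, d_1 = (M_2 - M_1)/(6h_1) = 13/48. So S'(1) = -65/12.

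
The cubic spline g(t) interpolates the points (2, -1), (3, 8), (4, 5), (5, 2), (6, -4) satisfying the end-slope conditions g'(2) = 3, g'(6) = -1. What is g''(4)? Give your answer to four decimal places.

Let σ_i = g''(x_i). Step sizes h_i = 1, 1, 1, 1; slopes of the chords Δ_i = (y_(i+1) - y_i)/h_i = 9, -3, -3, -6.
  1·σ_0 + 4·σ_1 + 1·σ_2 = 6(Δ_1 - Δ_0) = -72
  1·σ_1 + 4·σ_2 + 1·σ_3 = 6(Δ_2 - Δ_1) = 0
  1·σ_2 + 4·σ_3 + 1·σ_4 = 6(Δ_3 - Δ_2) = -18
Clamped end conditions give two more equations: 2h_0·σ_0 + h_0·σ_1 = 6(Δ_0 - g'(2)) = 36 and h_3·σ_3 + 2h_3·σ_4 = 6(g'(6) - Δ_3) = 30.
Forward elimination and back-substitution give σ_0 = 905/28, σ_1 = -401/14, σ_2 = 41/4, σ_3 = -173/14, σ_4 = 593/28.

10.2500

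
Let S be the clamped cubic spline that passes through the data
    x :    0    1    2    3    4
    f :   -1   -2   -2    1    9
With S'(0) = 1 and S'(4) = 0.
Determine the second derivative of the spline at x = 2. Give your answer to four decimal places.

With σ_i denoting the second derivative at x_i, h_i = 1, 1, 1, 1, and Δ_i = (y_(i+1) − y_i)/h_i = -1, 0, 3, 8:
  1·σ_0 + 4·σ_1 + 1·σ_2 = 6(Δ_1 - Δ_0) = 6
  1·σ_1 + 4·σ_2 + 1·σ_3 = 6(Δ_2 - Δ_1) = 18
  1·σ_2 + 4·σ_3 + 1·σ_4 = 6(Δ_3 - Δ_2) = 30
Clamped end conditions give two more equations: 2h_0·σ_0 + h_0·σ_1 = 6(Δ_0 - S'(0)) = -12 and h_3·σ_3 + 2h_3·σ_4 = 6(S'(4) - Δ_3) = -48.
Solving: σ_0 = -31/4, σ_1 = 7/2, σ_2 = -1/4, σ_3 = 31/2, σ_4 = -127/4.

-0.2500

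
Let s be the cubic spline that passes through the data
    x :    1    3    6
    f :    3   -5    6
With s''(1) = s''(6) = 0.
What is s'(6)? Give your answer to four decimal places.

With m_i denoting the second derivative at x_i, h_i = 2, 3, and Δ_i = (y_(i+1) − y_i)/h_i = -4, 11/3:
  2·m_0 + 10·m_1 + 3·m_2 = 6(Δ_1 - Δ_0) = 46
Natural end conditions: m_0 = m_2 = 0.
Forward elimination and back-substitution give m_0 = 0, m_1 = 23/5, m_2 = 0.
On [3, 6], s'(x) = b_1 + 2c_1·(x - 3) + 3d_1·(x - 3)² with b_1 = Δ_1 - h_1(2m_1 + m_2)/6 = -14/15, c_1 = m_1/2 = 23/10, d_1 = (m_2 - m_1)/(6h_1) = -23/90. So s'(6) = 179/30.

5.9667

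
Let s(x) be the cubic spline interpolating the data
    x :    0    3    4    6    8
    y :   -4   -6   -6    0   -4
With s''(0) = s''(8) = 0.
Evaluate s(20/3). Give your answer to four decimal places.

-0.1203

Write m_i for s''(x_i). With h_i = 3, 1, 2, 2 and divided differences Δ_i = -2/3, 0, 3, -2, the continuity of s' gives the tridiagonal system
  3·m_0 + 8·m_1 + 1·m_2 = 6(Δ_1 - Δ_0) = 4
  1·m_1 + 6·m_2 + 2·m_3 = 6(Δ_2 - Δ_1) = 18
  2·m_2 + 8·m_3 + 2·m_4 = 6(Δ_3 - Δ_2) = -30
Natural end conditions: m_0 = m_4 = 0.
Hence m_0 = 0, m_1 = -7/86, m_2 = 200/43, m_3 = -845/172, m_4 = 0.
On [6, 8], s(x) = 0 + 329/258·(x - 6) - 845/344·(x - 6)² + 845/2064·(x - 6)³.
With (x - 6) = 2/3: s(20/3) = -419/3483.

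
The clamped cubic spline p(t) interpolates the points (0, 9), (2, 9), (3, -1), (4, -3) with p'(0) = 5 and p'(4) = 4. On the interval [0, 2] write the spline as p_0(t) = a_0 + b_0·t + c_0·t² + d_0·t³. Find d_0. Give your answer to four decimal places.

-0.7955

Let M_i = p''(x_i). Step sizes h_i = 2, 1, 1; slopes of the chords Δ_i = (y_(i+1) - y_i)/h_i = 0, -10, -2.
  2·M_0 + 6·M_1 + 1·M_2 = 6(Δ_1 - Δ_0) = -60
  1·M_1 + 4·M_2 + 1·M_3 = 6(Δ_2 - Δ_1) = 48
Clamped end conditions give two more equations: 2h_0·M_0 + h_0·M_1 = 6(Δ_0 - p'(0)) = -30 and h_2·M_2 + 2h_2·M_3 = 6(p'(4) - Δ_2) = 36.
Solving: M_0 = -20/11, M_1 = -125/11, M_2 = 130/11, M_3 = 133/11.
On [0, 2], with p_0(t) = a_0 + b_0·t + c_0·t² + d_0·t³: c_0 = M_0/2 = -10/11, d_0 = (M_1 - M_0)/(6h_0) = -35/44, b_0 = Δ_0 - h_0(2M_0 + M_1)/6 = 5.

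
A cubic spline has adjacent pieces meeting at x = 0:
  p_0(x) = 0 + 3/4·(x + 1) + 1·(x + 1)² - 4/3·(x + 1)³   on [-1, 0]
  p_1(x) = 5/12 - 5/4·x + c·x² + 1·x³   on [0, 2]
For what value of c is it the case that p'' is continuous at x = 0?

p_0''(x) = 2 - 8·(x + 1), so p_0''(0) = -6. On the right, p_1''(0) = 2c, so c = -3.

-3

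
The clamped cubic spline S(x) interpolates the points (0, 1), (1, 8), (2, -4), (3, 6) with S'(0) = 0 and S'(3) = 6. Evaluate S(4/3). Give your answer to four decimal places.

With σ_i denoting the second derivative at x_i, h_i = 1, 1, 1, and Δ_i = (y_(i+1) − y_i)/h_i = 7, -12, 10:
  1·σ_0 + 4·σ_1 + 1·σ_2 = 6(Δ_1 - Δ_0) = -114
  1·σ_1 + 4·σ_2 + 1·σ_3 = 6(Δ_2 - Δ_1) = 132
Clamped end conditions give two more equations: 2h_0·σ_0 + h_0·σ_1 = 6(Δ_0 - S'(0)) = 42 and h_2·σ_2 + 2h_2·σ_3 = 6(S'(3) - Δ_2) = -24.
Solving the tridiagonal system: σ_0 = 242/5, σ_1 = -274/5, σ_2 = 284/5, σ_3 = -202/5.
On [1, 2], S(x) = 8 - 16/5·(x - 1) - 137/5·(x - 1)² + 93/5·(x - 1)³.
With (x - 1) = 1/3: S(4/3) = 206/45.

4.5778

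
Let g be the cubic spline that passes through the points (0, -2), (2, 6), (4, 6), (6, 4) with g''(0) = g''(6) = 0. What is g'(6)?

-1

Write M_i for g''(x_i). With h_i = 2, 2, 2 and divided differences Δ_i = 4, 0, -1, the continuity of g' gives the tridiagonal system
  2·M_0 + 8·M_1 + 2·M_2 = 6(Δ_1 - Δ_0) = -24
  2·M_1 + 8·M_2 + 2·M_3 = 6(Δ_2 - Δ_1) = -6
Natural end conditions: M_0 = M_3 = 0.
Hence M_0 = 0, M_1 = -3, M_2 = 0, M_3 = 0.
On [4, 6], g'(t) = b_2 + 2c_2·(t - 4) + 3d_2·(t - 4)² with b_2 = Δ_2 - h_2(2M_2 + M_3)/6 = -1, c_2 = M_2/2 = 0, d_2 = (M_3 - M_2)/(6h_2) = 0. So g'(6) = -1.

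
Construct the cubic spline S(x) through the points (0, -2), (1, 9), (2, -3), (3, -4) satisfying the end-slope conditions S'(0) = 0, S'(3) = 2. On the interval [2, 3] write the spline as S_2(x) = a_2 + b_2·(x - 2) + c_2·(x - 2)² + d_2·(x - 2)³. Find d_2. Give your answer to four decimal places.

Put σ_i = S'' at the i-th knot. Here h = (1, 1, 1) and Δ = (11, -12, -1), so the interior equations h_(i-1)·σ_(i-1) + 2(h_(i-1)+h_i)·σ_i + h_i·σ_(i+1) = 6(Δ_i − Δ_(i-1)) read
  1·σ_0 + 4·σ_1 + 1·σ_2 = 6(Δ_1 - Δ_0) = -138
  1·σ_1 + 4·σ_2 + 1·σ_3 = 6(Δ_2 - Δ_1) = 66
Clamped end conditions give two more equations: 2h_0·σ_0 + h_0·σ_1 = 6(Δ_0 - S'(0)) = 66 and h_2·σ_2 + 2h_2·σ_3 = 6(S'(3) - Δ_2) = 18.
Solving: σ_0 = 932/15, σ_1 = -874/15, σ_2 = 494/15, σ_3 = -112/15.
On [2, 3], with S_2(x) = a_2 + b_2·(x - 2) + c_2·(x - 2)² + d_2·(x - 2)³: c_2 = σ_2/2 = 247/15, d_2 = (σ_3 - σ_2)/(6h_2) = -101/15, b_2 = Δ_2 - h_2(2σ_2 + σ_3)/6 = -161/15.

-6.7333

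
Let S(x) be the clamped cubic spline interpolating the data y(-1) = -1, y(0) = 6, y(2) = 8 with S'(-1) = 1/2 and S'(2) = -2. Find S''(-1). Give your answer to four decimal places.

24.6667

Put M_i = S'' at the i-th knot. Here h = (1, 2) and Δ = (7, 1), so the interior equations h_(i-1)·M_(i-1) + 2(h_(i-1)+h_i)·M_i + h_i·M_(i+1) = 6(Δ_i − Δ_(i-1)) read
  1·M_0 + 6·M_1 + 2·M_2 = 6(Δ_1 - Δ_0) = -36
Clamped end conditions give two more equations: 2h_0·M_0 + h_0·M_1 = 6(Δ_0 - S'(-1)) = 39 and h_1·M_1 + 2h_1·M_2 = 6(S'(2) - Δ_1) = -18.
Forward elimination and back-substitution give M_0 = 74/3, M_1 = -31/3, M_2 = 2/3.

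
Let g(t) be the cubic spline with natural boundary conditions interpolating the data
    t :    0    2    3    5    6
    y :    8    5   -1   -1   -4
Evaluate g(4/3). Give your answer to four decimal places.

7.4815

Let σ_i = g''(x_i). Step sizes h_i = 2, 1, 2, 1; slopes of the chords Δ_i = (y_(i+1) - y_i)/h_i = -3/2, -6, 0, -3.
  2·σ_0 + 6·σ_1 + 1·σ_2 = 6(Δ_1 - Δ_0) = -27
  1·σ_1 + 6·σ_2 + 2·σ_3 = 6(Δ_2 - Δ_1) = 36
  2·σ_2 + 6·σ_3 + 1·σ_4 = 6(Δ_3 - Δ_2) = -18
Natural end conditions: σ_0 = σ_4 = 0.
Hence σ_0 = 0, σ_1 = -6, σ_2 = 9, σ_3 = -6, σ_4 = 0.
On [0, 2], g(t) = 8 + 1/2·t + 0·t² - 1/2·t³.
With t = 4/3: g(4/3) = 202/27.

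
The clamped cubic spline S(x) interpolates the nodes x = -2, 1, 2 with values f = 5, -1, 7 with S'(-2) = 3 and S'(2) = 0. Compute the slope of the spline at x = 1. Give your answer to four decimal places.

7.8750

Let M_i = S''(x_i). Step sizes h_i = 3, 1; slopes of the chords Δ_i = (y_(i+1) - y_i)/h_i = -2, 8.
  3·M_0 + 8·M_1 + 1·M_2 = 6(Δ_1 - Δ_0) = 60
Clamped end conditions give two more equations: 2h_0·M_0 + h_0·M_1 = 6(Δ_0 - S'(-2)) = -30 and h_1·M_1 + 2h_1·M_2 = 6(S'(2) - Δ_1) = -48.
Hence M_0 = -53/4, M_1 = 33/2, M_2 = -129/4.
On [1, 2], S'(x) = b_1 + 2c_1·(x - 1) + 3d_1·(x - 1)² with b_1 = Δ_1 - h_1(2M_1 + M_2)/6 = 63/8, c_1 = M_1/2 = 33/4, d_1 = (M_2 - M_1)/(6h_1) = -65/8. So S'(1) = 63/8.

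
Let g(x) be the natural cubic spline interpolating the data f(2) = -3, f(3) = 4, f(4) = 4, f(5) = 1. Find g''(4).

-2

Write M_i for g''(x_i). With h_i = 1, 1, 1 and divided differences Δ_i = 7, 0, -3, the continuity of g' gives the tridiagonal system
  1·M_0 + 4·M_1 + 1·M_2 = 6(Δ_1 - Δ_0) = -42
  1·M_1 + 4·M_2 + 1·M_3 = 6(Δ_2 - Δ_1) = -18
Natural end conditions: M_0 = M_3 = 0.
Solving the tridiagonal system: M_0 = 0, M_1 = -10, M_2 = -2, M_3 = 0.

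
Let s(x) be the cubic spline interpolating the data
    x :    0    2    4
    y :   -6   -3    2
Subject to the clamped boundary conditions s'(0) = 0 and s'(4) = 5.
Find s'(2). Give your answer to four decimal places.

1.7500

Put σ_i = s'' at the i-th knot. Here h = (2, 2) and Δ = (3/2, 5/2), so the interior equations h_(i-1)·σ_(i-1) + 2(h_(i-1)+h_i)·σ_i + h_i·σ_(i+1) = 6(Δ_i − Δ_(i-1)) read
  2·σ_0 + 8·σ_1 + 2·σ_2 = 6(Δ_1 - Δ_0) = 6
Clamped end conditions give two more equations: 2h_0·σ_0 + h_0·σ_1 = 6(Δ_0 - s'(0)) = 9 and h_1·σ_1 + 2h_1·σ_2 = 6(s'(4) - Δ_1) = 15.
Forward elimination and back-substitution give σ_0 = 11/4, σ_1 = -1, σ_2 = 17/4.
On [2, 4], s'(x) = b_1 + 2c_1·(x - 2) + 3d_1·(x - 2)² with b_1 = Δ_1 - h_1(2σ_1 + σ_2)/6 = 7/4, c_1 = σ_1/2 = -1/2, d_1 = (σ_2 - σ_1)/(6h_1) = 7/16. So s'(2) = 7/4.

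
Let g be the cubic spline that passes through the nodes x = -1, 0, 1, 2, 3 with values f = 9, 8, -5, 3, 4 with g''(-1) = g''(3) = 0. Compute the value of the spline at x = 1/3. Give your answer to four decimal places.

3.2791

Let M_i = g''(x_i). Step sizes h_i = 1, 1, 1, 1; slopes of the chords Δ_i = (y_(i+1) - y_i)/h_i = -1, -13, 8, 1.
  1·M_0 + 4·M_1 + 1·M_2 = 6(Δ_1 - Δ_0) = -72
  1·M_1 + 4·M_2 + 1·M_3 = 6(Δ_2 - Δ_1) = 126
  1·M_2 + 4·M_3 + 1·M_4 = 6(Δ_3 - Δ_2) = -42
Natural end conditions: M_0 = M_4 = 0.
Solving: M_0 = 0, M_1 = -813/28, M_2 = 309/7, M_3 = -603/28, M_4 = 0.
On [0, 1], g(x) = 8 - 299/28·x - 813/56·x² + 683/56·x³.
With x = 1/3: g(1/3) = 2479/756.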